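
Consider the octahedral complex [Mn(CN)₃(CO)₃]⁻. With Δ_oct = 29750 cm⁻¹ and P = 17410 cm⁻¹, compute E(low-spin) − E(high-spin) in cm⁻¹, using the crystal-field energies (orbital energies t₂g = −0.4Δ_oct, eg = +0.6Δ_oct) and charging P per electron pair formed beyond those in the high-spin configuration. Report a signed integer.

-24680

Ligand charges: 3×(-1) from CN⁻ and 3×(+0) from CO sum to -3; with overall charge -1, Mn is +2.
Group 7 minus oxidation state +2 gives a d⁵ configuration for Mn²⁺.
High-spin: t₂g³ eg², CFSE = 0.0Δ_oct = 0 cm⁻¹.
Low-spin t₂g⁵ eg⁰ gives -2.0Δ_oct = -59500 cm⁻¹, but forming 2 extra pairs costs 2P = 34820 cm⁻¹, so E(LS) = -59500 + 34820 = -24680 cm⁻¹.
The difference is -24680 − (0) = -24680 cm⁻¹, so low-spin lies lower.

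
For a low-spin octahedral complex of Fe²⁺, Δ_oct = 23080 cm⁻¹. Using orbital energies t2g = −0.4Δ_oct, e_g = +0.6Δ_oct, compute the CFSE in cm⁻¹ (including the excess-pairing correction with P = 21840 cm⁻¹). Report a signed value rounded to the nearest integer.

Fe sits in group 8; removing 2 electrons leaves Fe²⁺ with 8 − 2 = 6 d electrons.
The d⁶ electrons fill as t2g^6 e_g^0.
The orbital stabilization is -2.4Δ_oct = -2.4 × 23080 = -55392 cm⁻¹.
Relative to high-spin t2g^4 e_g^2 (1 paired), the low-spin configuration has 2 additional pairs, contributing +2 × 21840 = +43680 cm⁻¹.
Net CFSE = -55392 + 43680 = -11712 cm⁻¹.

-11712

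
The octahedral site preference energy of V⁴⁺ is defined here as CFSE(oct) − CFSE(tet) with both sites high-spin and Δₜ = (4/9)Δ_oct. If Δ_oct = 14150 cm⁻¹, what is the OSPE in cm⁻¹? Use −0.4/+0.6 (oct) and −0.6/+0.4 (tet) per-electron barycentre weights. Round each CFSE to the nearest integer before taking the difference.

V is in group 5, so V⁴⁺ is d¹ (5 − 4 = 1).
Octahedral (high-spin): t2g^1 e_g^0, CFSE = 1(−0.4) + 0(+0.6) = -0.4Δ_oct = -0.4 × 14150 = -5660 cm⁻¹.
Tetrahedral: e^1 t2^0, CFSE = 1(−0.6) + 0(+0.4) = -0.6Δₜ = -0.6 × (4/9) × 14150 = -3773 cm⁻¹.
Subtracting, OSPE = -5660 − (-3773) = -1887 cm⁻¹.

-1887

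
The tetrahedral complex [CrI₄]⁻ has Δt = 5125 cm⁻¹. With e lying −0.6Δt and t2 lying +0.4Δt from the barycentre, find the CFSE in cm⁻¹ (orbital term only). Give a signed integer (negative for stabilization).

Each I⁻ contributes -1; 4 × (-1) = -4. With overall charge -1, Cr is in the +3 oxidation state.
Cr³⁺: group 6, so d-count = 6 − 3 = 3.
Tetrahedral splitting is small, so the complex is high-spin.
Configuration: e^2 t2^1.
CFSE(orbital) = 2×(-0.6Δt) + 1×(0.4Δt) = -0.8Δt; with Δt = 5125 cm⁻¹ that is -4100 cm⁻¹.

-4100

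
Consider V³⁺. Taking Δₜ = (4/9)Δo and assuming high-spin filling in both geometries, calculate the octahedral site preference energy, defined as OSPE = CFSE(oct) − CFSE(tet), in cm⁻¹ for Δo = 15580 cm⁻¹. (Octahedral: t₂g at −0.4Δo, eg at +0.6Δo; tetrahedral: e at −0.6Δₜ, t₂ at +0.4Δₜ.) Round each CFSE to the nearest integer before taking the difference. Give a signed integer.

V is in group 5, so V³⁺ is d² (5 − 3 = 2).
Octahedral (high-spin): t₂g² eg⁰, CFSE = 2(−0.4) + 0(+0.6) = -0.8Δo = -0.8 × 15580 = -12464 cm⁻¹.
In a tetrahedral site the filling is e² t₂⁰: CFSE(tet) = -1.2Δₜ = -1.2 × (4/9)(15580) = -8309 cm⁻¹.
OSPE = CFSE(oct) − CFSE(tet) = -12464 − (-8309) = -4155 cm⁻¹.

-4155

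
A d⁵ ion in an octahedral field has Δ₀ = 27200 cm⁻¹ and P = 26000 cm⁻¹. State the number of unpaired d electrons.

1

Since Δ₀ = 27200 cm⁻¹ > P = 26000 cm⁻¹, the complex adopts the low-spin configuration.
Configuration: t2g^5 e_g^0.
Unpaired electrons: 1.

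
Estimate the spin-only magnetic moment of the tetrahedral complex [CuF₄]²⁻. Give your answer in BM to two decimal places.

Each F⁻ contributes -1; 4 × (-1) = -4. With overall charge -2, Cu is in the +2 oxidation state.
Group 11 minus oxidation state +2 gives a d⁹ configuration for Cu²⁺.
Tetrahedral splitting is small, so the complex is high-spin.
Configuration: e^4 t2^5 → 1 unpaired electron.
μ(spin-only) = √[1(1+2)] = √3 ≈ 1.73 BM.

1.73 BM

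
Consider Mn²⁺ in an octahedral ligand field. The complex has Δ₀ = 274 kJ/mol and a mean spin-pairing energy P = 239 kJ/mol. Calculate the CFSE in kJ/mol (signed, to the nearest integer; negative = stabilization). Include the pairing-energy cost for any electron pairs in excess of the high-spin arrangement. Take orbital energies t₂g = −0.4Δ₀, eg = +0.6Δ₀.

Mn sits in group 7; removing 2 electrons leaves Mn²⁺ with 7 − 2 = 5 d electrons.
Δ₀ > P, so pairing is preferred: the ground state is low-spin.
That gives t₂g⁵ eg⁰.
Orbital CFSE = -2.0Δ₀ = -2.0 × 274 = -548 kJ/mol.
Excess pairs vs high-spin: 2 − 0 = 2; pairing cost = +478 kJ/mol.
Net CFSE = -548 + 478 = -70 kJ/mol.

-70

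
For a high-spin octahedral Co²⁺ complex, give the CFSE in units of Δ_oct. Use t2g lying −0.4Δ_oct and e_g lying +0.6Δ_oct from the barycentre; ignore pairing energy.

-0.8 Δ_oct

Group 9 minus oxidation state +2 gives a d⁷ configuration for Co²⁺.
Configuration: t2g^5 e_g^2.
CFSE = 5(-0.4Δ_oct) + 2(0.6Δ_oct) = -2.0Δ_oct + 1.2Δ_oct = -0.8Δ_oct.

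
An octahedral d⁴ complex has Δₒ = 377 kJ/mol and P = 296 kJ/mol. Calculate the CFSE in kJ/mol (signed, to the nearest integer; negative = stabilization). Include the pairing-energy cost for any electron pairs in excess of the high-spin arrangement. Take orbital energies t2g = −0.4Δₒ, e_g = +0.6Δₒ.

-307

Δₒ > P, so pairing is preferred: the ground state is low-spin.
Filling d⁴ accordingly: t2g^4 e_g^0.
Orbital CFSE = -1.6Δₒ = -1.6 × 377 = -603 kJ/mol.
Excess pairs vs high-spin: 1 − 0 = 1; pairing cost = +296 kJ/mol.
Net CFSE = -603 + 296 = -307 kJ/mol.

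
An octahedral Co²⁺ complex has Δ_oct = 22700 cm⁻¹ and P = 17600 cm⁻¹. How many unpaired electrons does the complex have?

Group 9 minus oxidation state +2 gives a d⁷ configuration for Co²⁺.
Here Δ_oct > P (22700 > 17600), so the low-spin state is favoured.
Configuration: t₂g⁶ eg¹.
Unpaired electrons: 1.

1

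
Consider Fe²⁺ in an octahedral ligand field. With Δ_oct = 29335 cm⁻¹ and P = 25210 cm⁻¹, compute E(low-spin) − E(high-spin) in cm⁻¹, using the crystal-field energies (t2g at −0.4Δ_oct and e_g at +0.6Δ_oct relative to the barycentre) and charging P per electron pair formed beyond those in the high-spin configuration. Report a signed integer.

-8250

Fe²⁺: group 8, so d-count = 8 − 2 = 6.
In the high-spin limit (t2g^4 e_g^2) the orbital term is -0.4Δ_oct = -11734 cm⁻¹, with no excess pairing.
Low-spin t2g^6 e_g^0 gives -2.4Δ_oct = -70404 cm⁻¹, but forming 2 extra pairs costs 2P = 50420 cm⁻¹, so E(LS) = -70404 + 50420 = -19984 cm⁻¹.
E(LS) − E(HS) = -19984 − (-11734) = -8250 cm⁻¹.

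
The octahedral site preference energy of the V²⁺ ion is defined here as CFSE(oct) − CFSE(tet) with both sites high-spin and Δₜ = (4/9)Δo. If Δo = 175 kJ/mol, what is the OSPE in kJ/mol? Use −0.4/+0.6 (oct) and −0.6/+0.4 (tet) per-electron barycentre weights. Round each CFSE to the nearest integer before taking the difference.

-148

V is in group 5, so V²⁺ is d³ (5 − 2 = 3).
Octahedral high-spin t₂g³ eg⁰: CFSE = -1.2 × 175 = -210 kJ/mol.
Tetrahedral e² t₂¹ gives -0.8Δₜ = -0.8 × (4/9) × 175 = -62 kJ/mol.
OSPE = CFSE(oct) − CFSE(tet) = -210 − (-62) = -148 kJ/mol.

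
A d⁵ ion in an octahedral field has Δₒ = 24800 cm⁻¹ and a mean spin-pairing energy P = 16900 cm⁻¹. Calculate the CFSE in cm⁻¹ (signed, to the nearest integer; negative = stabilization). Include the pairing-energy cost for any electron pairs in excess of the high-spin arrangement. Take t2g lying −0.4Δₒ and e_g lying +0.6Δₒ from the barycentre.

Δₒ > P, so pairing is preferred: the ground state is low-spin.
Filling d⁵ accordingly: t2g^5 e_g^0.
Orbital CFSE = -2.0Δₒ = -2.0 × 24800 = -49600 cm⁻¹.
Excess pairs vs high-spin: 2 − 0 = 2; pairing cost = +33800 cm⁻¹.
Net CFSE = -49600 + 33800 = -15800 cm⁻¹.

-15800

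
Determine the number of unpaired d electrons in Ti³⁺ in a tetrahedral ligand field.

Group 4 minus oxidation state +3 gives a d¹ configuration for Ti³⁺.
With tetrahedral geometry the complex is necessarily high-spin.
Configuration: e¹ t₂⁰, giving 1 unpaired electron.

1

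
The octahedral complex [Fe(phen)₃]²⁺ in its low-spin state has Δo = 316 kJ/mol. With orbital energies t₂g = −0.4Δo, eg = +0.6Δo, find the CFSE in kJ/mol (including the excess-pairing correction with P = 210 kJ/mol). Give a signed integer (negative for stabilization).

phen is neutral, so the +2 overall charge sits on Fe: oxidation state +2.
Group 8 minus oxidation state +2 gives a d⁶ configuration for Fe²⁺.
Electron filling gives t₂g⁶ eg⁰.
The orbital stabilization is -2.4Δo = -2.4 × 316 = -758 kJ/mol.
Pairing penalty: 3 pairs vs 1 in the high-spin reference → 2 extra × P = 420 kJ/mol.
Overall CFSE = -758 + 420 = -338 kJ/mol.

-338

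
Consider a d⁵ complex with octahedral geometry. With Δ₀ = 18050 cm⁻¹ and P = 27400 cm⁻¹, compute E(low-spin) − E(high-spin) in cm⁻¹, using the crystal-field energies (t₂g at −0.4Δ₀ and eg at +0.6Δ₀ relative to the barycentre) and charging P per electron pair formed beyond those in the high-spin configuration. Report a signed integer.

In the high-spin limit (t₂g³ eg²) the orbital term is 0.0Δ₀ = 0 cm⁻¹, with no excess pairing.
For low-spin the configuration is t₂g⁵ eg⁰: orbital energy -2.0 × 18050 = -36100 cm⁻¹, and 2 additional pairs relative to high-spin add 54800 cm⁻¹, giving 18700 cm⁻¹.
E(LS) − E(HS) = 18700 − (0) = 18700 cm⁻¹.

18700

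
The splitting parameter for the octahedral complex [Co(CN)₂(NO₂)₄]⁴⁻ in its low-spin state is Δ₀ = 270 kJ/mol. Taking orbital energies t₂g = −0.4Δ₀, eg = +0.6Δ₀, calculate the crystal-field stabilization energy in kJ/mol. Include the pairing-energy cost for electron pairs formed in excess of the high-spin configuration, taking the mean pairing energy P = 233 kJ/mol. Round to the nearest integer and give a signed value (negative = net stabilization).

-253

Ligand charges: 2×(-1) from CN⁻ and 4×(-1) from NO₂⁻ sum to -6; with overall charge -4, Co is +2.
Co sits in group 9; removing 2 electrons leaves Co²⁺ with 9 − 2 = 7 d electrons.
Electron filling gives t₂g⁶ eg¹.
The orbital stabilization is -1.8Δ₀ = -1.8 × 270 = -486 kJ/mol.
Pairing penalty: 3 pairs vs 2 in the high-spin reference → 1 extra × P = 233 kJ/mol.
Overall CFSE = -486 + 233 = -253 kJ/mol.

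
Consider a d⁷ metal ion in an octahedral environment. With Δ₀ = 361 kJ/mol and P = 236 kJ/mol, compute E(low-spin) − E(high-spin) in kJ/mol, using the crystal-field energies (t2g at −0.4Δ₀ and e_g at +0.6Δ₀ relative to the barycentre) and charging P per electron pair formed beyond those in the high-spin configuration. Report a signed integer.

-125

In the high-spin limit (t2g^5 e_g^2) the orbital term is -0.8Δ₀ = -289 kJ/mol, with no excess pairing.
Low-spin: t2g^6 e_g^1, orbital CFSE = -1.8Δ₀ = -650 kJ/mol; plus 1 excess pair × P = +236 kJ/mol; total -414 kJ/mol.
Thus E(LS) − E(HS) = -125 kJ/mol.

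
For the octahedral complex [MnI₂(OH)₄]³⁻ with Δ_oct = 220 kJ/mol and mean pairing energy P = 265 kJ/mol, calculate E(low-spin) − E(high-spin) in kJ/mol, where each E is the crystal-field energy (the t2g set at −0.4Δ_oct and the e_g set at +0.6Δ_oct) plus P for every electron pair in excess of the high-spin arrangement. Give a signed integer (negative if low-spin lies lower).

Ligand charges: 2×(-1) from I⁻ and 4×(-1) from OH⁻ sum to -6; with overall charge -3, Mn is +3.
Mn sits in group 7; removing 3 electrons leaves Mn³⁺ with 7 − 3 = 4 d electrons.
In the high-spin limit (t2g^3 e_g^1) the orbital term is -0.6Δ_oct = -132 kJ/mol, with no excess pairing.
Low-spin t2g^4 e_g^0 gives -1.6Δ_oct = -352 kJ/mol, but forming 1 extra pair costs 1P = 265 kJ/mol, so E(LS) = -352 + 265 = -87 kJ/mol.
Thus E(LS) − E(HS) = 45 kJ/mol.

45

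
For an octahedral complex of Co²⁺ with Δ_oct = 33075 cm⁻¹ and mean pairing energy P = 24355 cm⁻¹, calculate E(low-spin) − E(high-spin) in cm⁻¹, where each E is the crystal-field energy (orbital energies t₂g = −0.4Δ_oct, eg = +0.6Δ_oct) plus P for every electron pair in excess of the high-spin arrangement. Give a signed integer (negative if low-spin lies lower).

Co sits in group 9; removing 2 electrons leaves Co²⁺ with 9 − 2 = 7 d electrons.
In the high-spin limit (t₂g⁵ eg²) the orbital term is -0.8Δ_oct = -26460 cm⁻¹, with no excess pairing.
For low-spin the configuration is t₂g⁶ eg¹: orbital energy -1.8 × 33075 = -59535 cm⁻¹, and 1 additional pair relative to high-spin adds 24355 cm⁻¹, giving -35180 cm⁻¹.
E(LS) − E(HS) = -35180 − (-26460) = -8720 cm⁻¹.

-8720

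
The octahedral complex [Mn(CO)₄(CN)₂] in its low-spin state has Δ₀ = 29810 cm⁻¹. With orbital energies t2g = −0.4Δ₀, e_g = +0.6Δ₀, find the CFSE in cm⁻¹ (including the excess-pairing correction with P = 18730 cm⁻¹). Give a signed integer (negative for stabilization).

Ligand charges: 4×(+0) from CO and 2×(-1) from CN⁻ sum to -2; with overall charge +0, Mn is +2.
Mn sits in group 7; removing 2 electrons leaves Mn²⁺ with 7 − 2 = 5 d electrons.
Electron filling gives t2g^5 e_g^0.
CFSE(orbital) = 5×(-0.4Δ₀) + 0×(0.6Δ₀) = -2.0Δ₀; with Δ₀ = 29810 cm⁻¹ that is -59620 cm⁻¹.
Relative to high-spin t2g^3 e_g^2 (0 paired), the low-spin configuration has 2 additional pairs, contributing +2 × 18730 = +37460 cm⁻¹.
Net CFSE = -59620 + 37460 = -22160 cm⁻¹.

-22160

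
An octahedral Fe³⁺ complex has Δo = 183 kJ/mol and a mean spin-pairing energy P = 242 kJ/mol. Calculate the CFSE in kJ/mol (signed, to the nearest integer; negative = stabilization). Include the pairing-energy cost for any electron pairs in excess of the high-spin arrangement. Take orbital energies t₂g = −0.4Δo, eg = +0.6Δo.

Group 8 minus oxidation state +3 gives a d⁵ configuration for Fe³⁺.
Δo < P, so pairing is avoided: the ground state is high-spin.
Filling d⁵ accordingly: t₂g³ eg².
Orbital CFSE = 0.0Δo = 0.0 × 183 = 0 kJ/mol.
High-spin has no excess pairs, so no pairing correction applies.

0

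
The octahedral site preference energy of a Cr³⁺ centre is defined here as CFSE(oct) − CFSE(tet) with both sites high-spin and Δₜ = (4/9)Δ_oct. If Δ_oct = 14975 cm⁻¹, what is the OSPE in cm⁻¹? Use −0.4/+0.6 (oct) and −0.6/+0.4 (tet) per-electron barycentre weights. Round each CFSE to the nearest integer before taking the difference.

Cr sits in group 6; removing 3 electrons leaves Cr³⁺ with 6 − 3 = 3 d electrons.
In an octahedral site d³ (HS) is t₂g³ eg⁰, giving CFSE(oct) = -1.2Δ_oct = -17970 cm⁻¹.
Tetrahedral e² t₂¹ gives -0.8Δₜ = -0.8 × (4/9) × 14975 = -5324 cm⁻¹.
OSPE = -17970 − (-5324) = -12646 cm⁻¹.

-12646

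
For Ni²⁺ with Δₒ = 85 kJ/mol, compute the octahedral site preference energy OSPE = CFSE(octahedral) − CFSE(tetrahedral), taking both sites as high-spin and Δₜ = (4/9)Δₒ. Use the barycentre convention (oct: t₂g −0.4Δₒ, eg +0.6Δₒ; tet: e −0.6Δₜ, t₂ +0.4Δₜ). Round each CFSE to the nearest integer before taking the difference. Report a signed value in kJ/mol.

-72

Ni is in group 10, so Ni²⁺ is d⁸ (10 − 2 = 8).
In an octahedral site d⁸ (HS) is t₂g⁶ eg², giving CFSE(oct) = -1.2Δₒ = -102 kJ/mol.
In a tetrahedral site the filling is e⁴ t₂⁴: CFSE(tet) = -0.8Δₜ = -0.8 × (4/9)(85) = -30 kJ/mol.
Subtracting, OSPE = -102 − (-30) = -72 kJ/mol.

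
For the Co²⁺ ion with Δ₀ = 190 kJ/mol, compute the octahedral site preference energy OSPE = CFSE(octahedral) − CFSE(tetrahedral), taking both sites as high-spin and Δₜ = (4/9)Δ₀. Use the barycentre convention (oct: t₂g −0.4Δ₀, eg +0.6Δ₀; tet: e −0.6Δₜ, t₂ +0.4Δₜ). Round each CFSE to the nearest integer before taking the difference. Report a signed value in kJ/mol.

Co sits in group 9; removing 2 electrons leaves Co²⁺ with 9 − 2 = 7 d electrons.
In an octahedral site d⁷ (HS) is t₂g⁵ eg², giving CFSE(oct) = -0.8Δ₀ = -152 kJ/mol.
Tetrahedral: e⁴ t₂³, CFSE = 4(−0.6) + 3(+0.4) = -1.2Δₜ = -1.2 × (4/9) × 190 = -101 kJ/mol.
OSPE = CFSE(oct) − CFSE(tet) = -152 − (-101) = -51 kJ/mol.

-51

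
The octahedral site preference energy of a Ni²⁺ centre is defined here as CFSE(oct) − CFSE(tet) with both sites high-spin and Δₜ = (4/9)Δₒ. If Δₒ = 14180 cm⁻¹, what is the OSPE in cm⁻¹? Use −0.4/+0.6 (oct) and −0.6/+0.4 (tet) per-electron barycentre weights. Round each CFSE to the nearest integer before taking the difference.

Ni²⁺: group 10, so d-count = 10 − 2 = 8.
In an octahedral site d⁸ (HS) is t₂g⁶ eg², giving CFSE(oct) = -1.2Δₒ = -17016 cm⁻¹.
Tetrahedral: e⁴ t₂⁴, CFSE = 4(−0.6) + 4(+0.4) = -0.8Δₜ = -0.8 × (4/9) × 14180 = -5042 cm⁻¹.
OSPE = -17016 − (-5042) = -11974 cm⁻¹.

-11974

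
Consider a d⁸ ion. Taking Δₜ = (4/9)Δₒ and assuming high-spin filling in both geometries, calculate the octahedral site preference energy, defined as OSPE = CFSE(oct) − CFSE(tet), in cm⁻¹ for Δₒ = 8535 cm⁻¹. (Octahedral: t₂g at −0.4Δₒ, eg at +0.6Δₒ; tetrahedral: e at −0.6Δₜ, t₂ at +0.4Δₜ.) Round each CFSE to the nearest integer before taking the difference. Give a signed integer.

-7207

Octahedral (high-spin): t₂g⁶ eg², CFSE = 6(−0.4) + 2(+0.6) = -1.2Δₒ = -1.2 × 8535 = -10242 cm⁻¹.
Tetrahedral e⁴ t₂⁴ gives -0.8Δₜ = -0.8 × (4/9) × 8535 = -3035 cm⁻¹.
OSPE = -10242 − (-3035) = -7207 cm⁻¹.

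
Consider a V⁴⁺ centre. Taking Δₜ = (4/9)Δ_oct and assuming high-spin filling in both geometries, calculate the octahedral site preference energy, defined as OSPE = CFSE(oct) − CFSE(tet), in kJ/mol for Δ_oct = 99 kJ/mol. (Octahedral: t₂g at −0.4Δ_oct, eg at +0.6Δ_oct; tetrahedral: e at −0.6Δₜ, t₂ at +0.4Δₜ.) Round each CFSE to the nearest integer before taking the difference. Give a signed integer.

V sits in group 5; removing 4 electrons leaves V⁴⁺ with 5 − 4 = 1 d electrons.
Octahedral (high-spin): t₂g¹ eg⁰, CFSE = 1(−0.4) + 0(+0.6) = -0.4Δ_oct = -0.4 × 99 = -40 kJ/mol.
In a tetrahedral site the filling is e¹ t₂⁰: CFSE(tet) = -0.6Δₜ = -0.6 × (4/9)(99) = -26 kJ/mol.
Subtracting, OSPE = -40 − (-26) = -14 kJ/mol.

-14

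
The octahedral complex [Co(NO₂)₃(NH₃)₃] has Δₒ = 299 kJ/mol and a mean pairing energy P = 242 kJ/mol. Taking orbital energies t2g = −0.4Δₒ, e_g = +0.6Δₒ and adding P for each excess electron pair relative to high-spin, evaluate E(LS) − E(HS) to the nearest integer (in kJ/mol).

-114

Ligand charges: 3×(-1) from NO₂⁻ and 3×(+0) from NH₃ sum to -3; with overall charge +0, Co is +3.
Group 9 minus oxidation state +3 gives a d⁶ configuration for Co³⁺.
High-spin: t2g^4 e_g^2, CFSE = -0.4Δₒ = -120 kJ/mol.
For low-spin the configuration is t2g^6 e_g^0: orbital energy -2.4 × 299 = -718 kJ/mol, and 2 additional pairs relative to high-spin add 484 kJ/mol, giving -234 kJ/mol.
E(LS) − E(HS) = -234 − (-120) = -114 kJ/mol.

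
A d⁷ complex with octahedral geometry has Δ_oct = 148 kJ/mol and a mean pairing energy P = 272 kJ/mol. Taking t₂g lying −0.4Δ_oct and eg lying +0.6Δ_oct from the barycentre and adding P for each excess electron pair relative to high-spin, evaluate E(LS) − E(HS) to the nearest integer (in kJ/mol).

High-spin d⁷ fills as t₂g⁵ eg² with CFSE 5(−0.4) + 2(+0.6) = -0.8Δ_oct = -118 kJ/mol.
For low-spin the configuration is t₂g⁶ eg¹: orbital energy -1.8 × 148 = -266 kJ/mol, and 1 additional pair relative to high-spin adds 272 kJ/mol, giving 6 kJ/mol.
The difference is 6 − (-118) = 124 kJ/mol, so high-spin lies lower.

124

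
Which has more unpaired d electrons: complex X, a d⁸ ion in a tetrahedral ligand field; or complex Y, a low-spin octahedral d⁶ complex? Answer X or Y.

X: Tetrahedral fields are weak (Δₜ ≈ 4/9 Δₒ), so electrons fill high-spin; e⁴ t₂⁴ → 2 unpaired.
Y: t2g^6 e_g^0 → 0 unpaired.
So X has more unpaired electrons.

X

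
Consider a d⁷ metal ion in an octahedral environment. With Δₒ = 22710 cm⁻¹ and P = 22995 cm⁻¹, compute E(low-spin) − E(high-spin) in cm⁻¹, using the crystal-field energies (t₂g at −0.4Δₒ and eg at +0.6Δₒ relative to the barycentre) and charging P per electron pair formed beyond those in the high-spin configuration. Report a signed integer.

285

In the high-spin limit (t₂g⁵ eg²) the orbital term is -0.8Δₒ = -18168 cm⁻¹, with no excess pairing.
Low-spin: t₂g⁶ eg¹, orbital CFSE = -1.8Δₒ = -40878 cm⁻¹; plus 1 excess pair × P = +22995 cm⁻¹; total -17883 cm⁻¹.
Thus E(LS) − E(HS) = 285 cm⁻¹.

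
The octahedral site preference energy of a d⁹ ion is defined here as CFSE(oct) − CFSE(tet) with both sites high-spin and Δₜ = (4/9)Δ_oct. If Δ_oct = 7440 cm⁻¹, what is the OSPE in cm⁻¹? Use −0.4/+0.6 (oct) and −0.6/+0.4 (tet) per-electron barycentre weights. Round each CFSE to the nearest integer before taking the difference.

Octahedral high-spin t₂g⁶ eg³: CFSE = -0.6 × 7440 = -4464 cm⁻¹.
Tetrahedral e⁴ t₂⁵ gives -0.4Δₜ = -0.4 × (4/9) × 7440 = -1323 cm⁻¹.
OSPE = -4464 − (-1323) = -3141 cm⁻¹.

-3141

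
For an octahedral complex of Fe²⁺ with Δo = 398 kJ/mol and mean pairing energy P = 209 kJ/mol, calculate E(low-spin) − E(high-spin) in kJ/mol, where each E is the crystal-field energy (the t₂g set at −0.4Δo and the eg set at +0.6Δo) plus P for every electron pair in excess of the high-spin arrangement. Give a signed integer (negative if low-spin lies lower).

-378

Group 8 minus oxidation state +2 gives a d⁶ configuration for Fe²⁺.
High-spin: t₂g⁴ eg², CFSE = -0.4Δo = -159 kJ/mol.
Low-spin t₂g⁶ eg⁰ gives -2.4Δo = -955 kJ/mol, but forming 2 extra pairs costs 2P = 418 kJ/mol, so E(LS) = -955 + 418 = -537 kJ/mol.
Thus E(LS) − E(HS) = -378 kJ/mol.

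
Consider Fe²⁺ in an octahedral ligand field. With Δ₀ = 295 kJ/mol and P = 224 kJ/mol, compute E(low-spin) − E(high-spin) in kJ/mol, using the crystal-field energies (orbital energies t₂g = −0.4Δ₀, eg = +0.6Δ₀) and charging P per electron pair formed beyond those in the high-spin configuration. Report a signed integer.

-142

Fe sits in group 8; removing 2 electrons leaves Fe²⁺ with 8 − 2 = 6 d electrons.
In the high-spin limit (t₂g⁴ eg²) the orbital term is -0.4Δ₀ = -118 kJ/mol, with no excess pairing.
For low-spin the configuration is t₂g⁶ eg⁰: orbital energy -2.4 × 295 = -708 kJ/mol, and 2 additional pairs relative to high-spin add 448 kJ/mol, giving -260 kJ/mol.
E(LS) − E(HS) = -260 − (-118) = -142 kJ/mol.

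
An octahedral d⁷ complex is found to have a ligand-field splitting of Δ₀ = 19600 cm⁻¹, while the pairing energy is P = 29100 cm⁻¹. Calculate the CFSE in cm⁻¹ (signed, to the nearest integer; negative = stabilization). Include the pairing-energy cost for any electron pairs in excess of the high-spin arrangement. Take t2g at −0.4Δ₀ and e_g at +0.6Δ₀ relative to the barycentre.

Δ₀ < P, so pairing is avoided: the ground state is high-spin.
Filling d⁷ accordingly: t2g^5 e_g^2.
Orbital CFSE = -0.8Δ₀ = -0.8 × 19600 = -15680 cm⁻¹.
High-spin has no excess pairs, so no pairing correction applies.

-15680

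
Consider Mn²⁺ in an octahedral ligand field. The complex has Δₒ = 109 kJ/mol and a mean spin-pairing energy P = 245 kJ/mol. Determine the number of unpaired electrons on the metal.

5

Mn²⁺: group 7, so d-count = 7 − 2 = 5.
Since Δₒ = 109 kJ/mol < P = 245 kJ/mol, the complex adopts the high-spin configuration.
Configuration: t2g^3 e_g^2.
Unpaired electrons: 5.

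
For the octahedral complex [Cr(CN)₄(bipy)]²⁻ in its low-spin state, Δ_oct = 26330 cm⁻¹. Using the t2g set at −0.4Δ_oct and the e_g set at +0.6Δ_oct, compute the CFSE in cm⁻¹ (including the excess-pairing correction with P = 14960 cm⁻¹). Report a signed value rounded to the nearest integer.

Ligand charges: 4×(-1) from CN⁻ and 1×(+0) from bipy sum to -4; with overall charge -2, Cr is +2.
Group 6 minus oxidation state +2 gives a d⁴ configuration for Cr²⁺.
The d⁴ electrons fill as t2g^4 e_g^0.
The orbital stabilization is -1.6Δ_oct = -1.6 × 26330 = -42128 cm⁻¹.
Relative to high-spin t2g^3 e_g^1 (0 paired), the low-spin configuration has 1 additional pair, contributing +1 × 14960 = +14960 cm⁻¹.
Overall CFSE = -42128 + 14960 = -27168 cm⁻¹.

-27168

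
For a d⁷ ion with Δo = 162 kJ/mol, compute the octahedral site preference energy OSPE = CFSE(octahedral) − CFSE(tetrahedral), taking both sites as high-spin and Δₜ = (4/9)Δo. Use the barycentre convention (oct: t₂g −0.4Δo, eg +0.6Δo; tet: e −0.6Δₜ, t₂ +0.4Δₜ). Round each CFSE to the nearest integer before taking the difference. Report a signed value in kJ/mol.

-44

Octahedral high-spin t2g^5 e_g^2: CFSE = -0.8 × 162 = -130 kJ/mol.
Tetrahedral e^4 t2^3 gives -1.2Δₜ = -1.2 × (4/9) × 162 = -86 kJ/mol.
OSPE = CFSE(oct) − CFSE(tet) = -130 − (-86) = -44 kJ/mol.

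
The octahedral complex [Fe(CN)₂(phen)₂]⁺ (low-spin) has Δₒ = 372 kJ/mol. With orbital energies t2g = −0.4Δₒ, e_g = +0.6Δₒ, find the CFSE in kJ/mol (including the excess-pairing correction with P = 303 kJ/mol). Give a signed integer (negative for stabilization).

Ligand charges: 2×(-1) from CN⁻ and 2×(+0) from phen sum to -2; with overall charge +1, Fe is +3.
Fe³⁺: group 8, so d-count = 8 − 3 = 5.
The d⁵ electrons fill as t2g^5 e_g^0.
The orbital stabilization is -2.0Δₒ = -2.0 × 372 = -744 kJ/mol.
High-spin d⁵ would be t2g^3 e_g^2 with 0 pairs; low-spin has 2, so 2 excess pairs cost +2P = +606 kJ/mol.
Net CFSE = -744 + 606 = -138 kJ/mol.

-138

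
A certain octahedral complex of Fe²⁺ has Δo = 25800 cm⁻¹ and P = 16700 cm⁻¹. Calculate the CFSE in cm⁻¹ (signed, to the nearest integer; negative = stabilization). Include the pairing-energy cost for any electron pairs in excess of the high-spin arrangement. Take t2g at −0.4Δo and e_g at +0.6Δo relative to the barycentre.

Fe sits in group 8; removing 2 electrons leaves Fe²⁺ with 8 − 2 = 6 d electrons.
Since Δo = 25800 cm⁻¹ > P = 16700 cm⁻¹, the complex adopts the low-spin configuration.
That gives t2g^6 e_g^0.
Orbital CFSE = -2.4Δo = -2.4 × 25800 = -61920 cm⁻¹.
Excess pairs vs high-spin: 3 − 1 = 2; pairing cost = +33400 cm⁻¹.
Net CFSE = -61920 + 33400 = -28520 cm⁻¹.

-28520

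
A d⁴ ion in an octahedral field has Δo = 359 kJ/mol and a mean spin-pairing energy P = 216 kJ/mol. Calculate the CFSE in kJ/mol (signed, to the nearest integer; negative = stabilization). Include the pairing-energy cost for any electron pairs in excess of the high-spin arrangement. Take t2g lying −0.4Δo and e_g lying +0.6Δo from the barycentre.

-358

Since Δo = 359 kJ/mol > P = 216 kJ/mol, the complex adopts the low-spin configuration.
That gives t2g^4 e_g^0.
Orbital CFSE = -1.6Δo = -1.6 × 359 = -574 kJ/mol.
Excess pairs vs high-spin: 1 − 0 = 1; pairing cost = +216 kJ/mol.
Net CFSE = -574 + 216 = -358 kJ/mol.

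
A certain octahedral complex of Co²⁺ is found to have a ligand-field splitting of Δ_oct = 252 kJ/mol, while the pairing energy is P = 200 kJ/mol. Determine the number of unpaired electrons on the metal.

1

Co sits in group 9; removing 2 electrons leaves Co²⁺ with 9 − 2 = 7 d electrons.
Here Δ_oct > P (252 > 200), so the low-spin state is favoured.
That gives t₂g⁶ eg¹.
Unpaired electrons: 1.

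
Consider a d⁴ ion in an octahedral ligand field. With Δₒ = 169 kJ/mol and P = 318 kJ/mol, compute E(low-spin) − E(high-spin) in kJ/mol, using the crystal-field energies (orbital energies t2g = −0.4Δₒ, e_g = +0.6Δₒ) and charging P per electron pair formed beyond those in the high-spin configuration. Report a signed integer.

In the high-spin limit (t2g^3 e_g^1) the orbital term is -0.6Δₒ = -101 kJ/mol, with no excess pairing.
For low-spin the configuration is t2g^4 e_g^0: orbital energy -1.6 × 169 = -270 kJ/mol, and 1 additional pair relative to high-spin adds 318 kJ/mol, giving 48 kJ/mol.
Thus E(LS) − E(HS) = 149 kJ/mol.

149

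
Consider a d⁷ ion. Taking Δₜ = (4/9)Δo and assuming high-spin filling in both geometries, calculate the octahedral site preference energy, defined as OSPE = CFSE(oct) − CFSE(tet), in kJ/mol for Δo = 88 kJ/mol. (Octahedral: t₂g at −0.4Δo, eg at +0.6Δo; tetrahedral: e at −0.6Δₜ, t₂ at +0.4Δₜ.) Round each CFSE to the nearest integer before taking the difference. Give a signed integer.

Octahedral high-spin t2g^5 e_g^2: CFSE = -0.8 × 88 = -70 kJ/mol.
In a tetrahedral site the filling is e^4 t2^3: CFSE(tet) = -1.2Δₜ = -1.2 × (4/9)(88) = -47 kJ/mol.
OSPE = -70 − (-47) = -23 kJ/mol.

-23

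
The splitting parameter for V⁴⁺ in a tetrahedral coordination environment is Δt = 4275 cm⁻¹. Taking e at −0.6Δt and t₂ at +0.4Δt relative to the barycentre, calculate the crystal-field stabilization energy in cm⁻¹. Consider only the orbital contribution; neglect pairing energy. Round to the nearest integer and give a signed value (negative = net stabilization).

Group 5 minus oxidation state +4 gives a d¹ configuration for V⁴⁺.
Tetrahedral splitting is small, so the complex is high-spin.
The d¹ electrons fill as e¹ t₂⁰.
Orbital CFSE = 1(-0.6) + 0(0.4) = -0.6Δt = -0.6 × 4275 = -2565 cm⁻¹.

-2565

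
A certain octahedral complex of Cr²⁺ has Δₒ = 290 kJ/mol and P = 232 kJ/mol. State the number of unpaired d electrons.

Cr sits in group 6; removing 2 electrons leaves Cr²⁺ with 6 − 2 = 4 d electrons.
Here Δₒ > P (290 > 232), so the low-spin state is favoured.
Filling d⁴ accordingly: t₂g⁴ eg⁰.
Unpaired electrons: 2.

2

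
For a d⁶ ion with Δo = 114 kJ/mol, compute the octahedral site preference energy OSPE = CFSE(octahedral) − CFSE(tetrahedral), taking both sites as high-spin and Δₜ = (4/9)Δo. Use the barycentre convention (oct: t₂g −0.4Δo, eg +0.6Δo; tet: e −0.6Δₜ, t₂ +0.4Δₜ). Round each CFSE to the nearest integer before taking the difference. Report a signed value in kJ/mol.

-16

Octahedral high-spin t2g^4 e_g^2: CFSE = -0.4 × 114 = -46 kJ/mol.
Tetrahedral e^3 t2^3 gives -0.6Δₜ = -0.6 × (4/9) × 114 = -30 kJ/mol.
Subtracting, OSPE = -46 − (-30) = -16 kJ/mol.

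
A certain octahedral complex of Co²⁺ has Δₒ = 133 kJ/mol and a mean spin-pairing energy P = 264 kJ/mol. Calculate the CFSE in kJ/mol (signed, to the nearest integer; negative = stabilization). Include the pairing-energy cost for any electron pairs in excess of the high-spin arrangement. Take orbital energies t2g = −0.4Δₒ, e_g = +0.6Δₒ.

Co is in group 9, so Co²⁺ is d⁷ (9 − 2 = 7).
With Δₒ < P the complex is high-spin.
Configuration: t2g^5 e_g^2.
Orbital CFSE = -0.8Δₒ = -0.8 × 133 = -106 kJ/mol.
High-spin has no excess pairs, so no pairing correction applies.

-106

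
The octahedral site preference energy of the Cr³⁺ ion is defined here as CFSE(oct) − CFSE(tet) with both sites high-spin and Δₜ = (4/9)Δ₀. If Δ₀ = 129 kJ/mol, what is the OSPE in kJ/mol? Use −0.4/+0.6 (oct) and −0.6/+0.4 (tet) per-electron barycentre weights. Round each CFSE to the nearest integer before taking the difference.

-109

Group 6 minus oxidation state +3 gives a d³ configuration for Cr³⁺.
In an octahedral site d³ (HS) is t₂g³ eg⁰, giving CFSE(oct) = -1.2Δ₀ = -155 kJ/mol.
Tetrahedral: e² t₂¹, CFSE = 2(−0.6) + 1(+0.4) = -0.8Δₜ = -0.8 × (4/9) × 129 = -46 kJ/mol.
Subtracting, OSPE = -155 − (-46) = -109 kJ/mol.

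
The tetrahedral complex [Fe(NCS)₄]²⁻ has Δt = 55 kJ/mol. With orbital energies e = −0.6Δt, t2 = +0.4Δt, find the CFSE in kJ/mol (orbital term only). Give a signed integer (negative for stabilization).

Each NCS⁻ contributes -1; 4 × (-1) = -4. With overall charge -2, Fe is in the +2 oxidation state.
Fe²⁺: group 8, so d-count = 8 − 2 = 6.
Tetrahedral fields are weak (Δₜ ≈ 4/9 Δₒ), so electrons fill high-spin.
Configuration: e^3 t2^3.
Orbital CFSE = 3(-0.6) + 3(0.4) = -0.6Δt = -0.6 × 55 = -33 kJ/mol.

-33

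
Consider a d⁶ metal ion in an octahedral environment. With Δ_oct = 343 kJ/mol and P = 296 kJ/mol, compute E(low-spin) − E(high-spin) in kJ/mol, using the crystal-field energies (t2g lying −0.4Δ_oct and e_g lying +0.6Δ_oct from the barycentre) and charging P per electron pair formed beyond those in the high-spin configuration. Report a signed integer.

-94

High-spin: t2g^4 e_g^2, CFSE = -0.4Δ_oct = -137 kJ/mol.
Low-spin t2g^6 e_g^0 gives -2.4Δ_oct = -823 kJ/mol, but forming 2 extra pairs costs 2P = 592 kJ/mol, so E(LS) = -823 + 592 = -231 kJ/mol.
E(LS) − E(HS) = -231 − (-137) = -94 kJ/mol.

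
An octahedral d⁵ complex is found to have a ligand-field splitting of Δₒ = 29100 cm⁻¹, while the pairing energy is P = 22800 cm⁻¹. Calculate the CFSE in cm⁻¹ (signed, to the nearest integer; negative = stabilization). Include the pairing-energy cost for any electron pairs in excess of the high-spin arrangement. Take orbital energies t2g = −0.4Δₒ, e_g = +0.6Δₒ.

Here Δₒ > P (29100 > 22800), so the low-spin state is favoured.
Configuration: t2g^5 e_g^0.
Orbital CFSE = -2.0Δₒ = -2.0 × 29100 = -58200 cm⁻¹.
Excess pairs vs high-spin: 2 − 0 = 2; pairing cost = +45600 cm⁻¹.
Net CFSE = -58200 + 45600 = -12600 cm⁻¹.

-12600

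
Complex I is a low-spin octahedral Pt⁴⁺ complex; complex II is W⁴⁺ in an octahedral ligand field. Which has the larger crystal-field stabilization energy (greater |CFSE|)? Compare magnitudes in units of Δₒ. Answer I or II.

I: Pt sits in group 10; removing 4 electrons leaves Pt⁴⁺ with 10 − 4 = 6 d electrons; t2g^6 e_g^0, CFSE = -2.4Δₒ.
II: W sits in group 6; removing 4 electrons leaves W⁴⁺ with 6 − 4 = 2 d electrons; For octahedral d² the high- and low-spin configurations coincide; t₂g² eg⁰, CFSE = -0.8Δₒ.
So I has the larger |CFSE|.

I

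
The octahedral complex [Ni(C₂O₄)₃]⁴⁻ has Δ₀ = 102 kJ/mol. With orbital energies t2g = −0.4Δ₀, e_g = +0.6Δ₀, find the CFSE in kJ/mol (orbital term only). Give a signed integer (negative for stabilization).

-122

Each C₂O₄²⁻ contributes -2; 3 × (-2) = -6. With overall charge -4, Ni is in the +2 oxidation state.
Ni is in group 10, so Ni²⁺ is d⁸ (10 − 2 = 8).
Electron filling gives t2g^6 e_g^2.
The orbital stabilization is -1.2Δ₀ = -1.2 × 102 = -122 kJ/mol.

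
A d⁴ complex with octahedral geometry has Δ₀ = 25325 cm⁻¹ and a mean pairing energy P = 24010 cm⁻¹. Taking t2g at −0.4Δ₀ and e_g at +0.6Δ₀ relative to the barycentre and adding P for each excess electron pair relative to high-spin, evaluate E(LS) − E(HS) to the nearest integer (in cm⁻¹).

High-spin: t2g^3 e_g^1, CFSE = -0.6Δ₀ = -15195 cm⁻¹.
For low-spin the configuration is t2g^4 e_g^0: orbital energy -1.6 × 25325 = -40520 cm⁻¹, and 1 additional pair relative to high-spin adds 24010 cm⁻¹, giving -16510 cm⁻¹.
The difference is -16510 − (-15195) = -1315 cm⁻¹, so low-spin lies lower.

-1315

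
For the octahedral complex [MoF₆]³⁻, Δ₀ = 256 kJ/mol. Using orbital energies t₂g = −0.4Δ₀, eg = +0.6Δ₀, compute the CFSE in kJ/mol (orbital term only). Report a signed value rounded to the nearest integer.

-307

Each F⁻ contributes -1; 6 × (-1) = -6. With overall charge -3, Mo is in the +3 oxidation state.
Mo sits in group 6; removing 3 electrons leaves Mo³⁺ with 6 − 3 = 3 d electrons.
Electron filling gives t₂g³ eg⁰.
The orbital stabilization is -1.2Δ₀ = -1.2 × 256 = -307 kJ/mol.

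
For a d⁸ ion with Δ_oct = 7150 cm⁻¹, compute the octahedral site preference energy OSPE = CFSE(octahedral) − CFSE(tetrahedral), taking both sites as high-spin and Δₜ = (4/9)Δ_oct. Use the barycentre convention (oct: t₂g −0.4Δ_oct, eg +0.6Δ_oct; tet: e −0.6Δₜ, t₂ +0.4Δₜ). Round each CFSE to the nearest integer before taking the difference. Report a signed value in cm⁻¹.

-6038

Octahedral (high-spin): t2g^6 e_g^2, CFSE = 6(−0.4) + 2(+0.6) = -1.2Δ_oct = -1.2 × 7150 = -8580 cm⁻¹.
In a tetrahedral site the filling is e^4 t2^4: CFSE(tet) = -0.8Δₜ = -0.8 × (4/9)(7150) = -2542 cm⁻¹.
OSPE = CFSE(oct) − CFSE(tet) = -8580 − (-2542) = -6038 cm⁻¹.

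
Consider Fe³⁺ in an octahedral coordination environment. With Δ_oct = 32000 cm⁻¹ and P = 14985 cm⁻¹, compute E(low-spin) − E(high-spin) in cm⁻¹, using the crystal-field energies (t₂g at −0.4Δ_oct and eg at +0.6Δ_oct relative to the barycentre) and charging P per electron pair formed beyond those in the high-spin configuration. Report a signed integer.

-34030

Fe is in group 8, so Fe³⁺ is d⁵ (8 − 3 = 5).
High-spin d⁵ fills as t₂g³ eg² with CFSE 3(−0.4) + 2(+0.6) = 0.0Δ_oct = 0 cm⁻¹.
Low-spin t₂g⁵ eg⁰ gives -2.0Δ_oct = -64000 cm⁻¹, but forming 2 extra pairs costs 2P = 29970 cm⁻¹, so E(LS) = -64000 + 29970 = -34030 cm⁻¹.
The difference is -34030 − (0) = -34030 cm⁻¹, so low-spin lies lower.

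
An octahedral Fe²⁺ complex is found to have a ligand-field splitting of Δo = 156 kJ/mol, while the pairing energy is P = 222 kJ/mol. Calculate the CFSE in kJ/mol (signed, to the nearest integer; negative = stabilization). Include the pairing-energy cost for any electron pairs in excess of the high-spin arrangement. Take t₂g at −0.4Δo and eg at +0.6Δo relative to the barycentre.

-62

Fe sits in group 8; removing 2 electrons leaves Fe²⁺ with 8 − 2 = 6 d electrons.
Since Δo = 156 kJ/mol < P = 222 kJ/mol, the complex adopts the high-spin configuration.
That gives t₂g⁴ eg².
Orbital CFSE = -0.4Δo = -0.4 × 156 = -62 kJ/mol.
High-spin has no excess pairs, so no pairing correction applies.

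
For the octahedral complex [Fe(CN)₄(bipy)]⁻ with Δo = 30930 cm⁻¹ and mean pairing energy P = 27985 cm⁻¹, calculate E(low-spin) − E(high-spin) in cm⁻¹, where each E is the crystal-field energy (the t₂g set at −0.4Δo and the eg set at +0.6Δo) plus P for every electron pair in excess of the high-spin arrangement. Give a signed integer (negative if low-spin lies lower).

Ligand charges: 4×(-1) from CN⁻ and 1×(+0) from bipy sum to -4; with overall charge -1, Fe is +3.
Fe sits in group 8; removing 3 electrons leaves Fe³⁺ with 8 − 3 = 5 d electrons.
In the high-spin limit (t₂g³ eg²) the orbital term is 0.0Δo = 0 cm⁻¹, with no excess pairing.
For low-spin the configuration is t₂g⁵ eg⁰: orbital energy -2.0 × 30930 = -61860 cm⁻¹, and 2 additional pairs relative to high-spin add 55970 cm⁻¹, giving -5890 cm⁻¹.
E(LS) − E(HS) = -5890 − (0) = -5890 cm⁻¹.

-5890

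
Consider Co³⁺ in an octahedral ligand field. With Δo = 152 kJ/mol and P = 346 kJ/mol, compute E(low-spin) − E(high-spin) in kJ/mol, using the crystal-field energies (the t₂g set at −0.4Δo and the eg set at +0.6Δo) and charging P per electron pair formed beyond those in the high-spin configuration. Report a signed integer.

Co³⁺: group 9, so d-count = 9 − 3 = 6.
High-spin: t₂g⁴ eg², CFSE = -0.4Δo = -61 kJ/mol.
For low-spin the configuration is t₂g⁶ eg⁰: orbital energy -2.4 × 152 = -365 kJ/mol, and 2 additional pairs relative to high-spin add 692 kJ/mol, giving 327 kJ/mol.
E(LS) − E(HS) = 327 − (-61) = 388 kJ/mol.

388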